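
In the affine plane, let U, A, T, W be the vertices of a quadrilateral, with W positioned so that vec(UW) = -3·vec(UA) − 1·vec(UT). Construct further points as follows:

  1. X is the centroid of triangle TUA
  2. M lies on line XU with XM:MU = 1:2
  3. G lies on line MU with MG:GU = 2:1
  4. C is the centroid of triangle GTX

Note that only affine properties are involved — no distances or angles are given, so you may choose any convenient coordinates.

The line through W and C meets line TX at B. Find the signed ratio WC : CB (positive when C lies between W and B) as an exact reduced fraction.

Assign U = (0, 0), A = (1, 0), T = (0, 1), W = (-3, -1) — the answer is frame-independent, so this choice is without loss of generality.
1. X is the centroid of triangle TUA ⇒ X = (1/3, 1/3)
2. M lies on line XU with XM:MU = 1:2 ⇒ M = (2/9, 2/9)
3. G lies on line MU with MG:GU = 2:1 ⇒ G = (2/27, 2/27)
4. C is the centroid of triangle GTX ⇒ C = (11/81, 38/81)
line WC meets TX at B = (151/627, 325/627)
C = W + t·(B−W) with t = 209/216, so WC:CB = 209/216:7/216

WC:CB = 209/7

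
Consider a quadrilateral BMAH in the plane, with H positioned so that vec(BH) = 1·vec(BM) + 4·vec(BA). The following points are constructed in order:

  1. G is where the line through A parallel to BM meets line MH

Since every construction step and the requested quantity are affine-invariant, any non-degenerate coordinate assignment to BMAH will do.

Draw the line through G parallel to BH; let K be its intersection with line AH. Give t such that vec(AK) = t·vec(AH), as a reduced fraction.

Assign B = (0, 0), M = (1, 0), A = (0, 1), H = (1, 4) — the answer is frame-independent, so this choice is without loss of generality.
1. G is where the line through A parallel to BM meets line MH ⇒ G = (1, 1)
through G parallel to BH: direction (1, 4); meets AH at K = (4, 13)
K = A + t·(H−A) with t = 4

t = 4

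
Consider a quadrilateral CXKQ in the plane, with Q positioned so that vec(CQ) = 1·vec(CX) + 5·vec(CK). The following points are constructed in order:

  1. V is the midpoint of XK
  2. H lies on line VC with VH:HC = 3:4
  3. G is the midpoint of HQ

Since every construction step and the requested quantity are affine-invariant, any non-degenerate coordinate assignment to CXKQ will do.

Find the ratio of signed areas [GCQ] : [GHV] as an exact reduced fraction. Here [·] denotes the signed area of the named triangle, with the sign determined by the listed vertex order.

[GCQ]:[GHV] = -4/3

Work in coordinates with C = (0, 0), X = (1, 0), K = (0, 1), Q = (1, 5).
1. V is the midpoint of XK ⇒ V = (1/2, 1/2)
2. H lies on line VC with VH:HC = 3:4 ⇒ H = (2/7, 2/7)
3. G is the midpoint of HQ ⇒ G = (9/14, 37/14)
2·[GCQ] = -4/7, 2·[GHV] = 3/7
[GCQ]:[GHV] = -4/7:3/7 = -4/3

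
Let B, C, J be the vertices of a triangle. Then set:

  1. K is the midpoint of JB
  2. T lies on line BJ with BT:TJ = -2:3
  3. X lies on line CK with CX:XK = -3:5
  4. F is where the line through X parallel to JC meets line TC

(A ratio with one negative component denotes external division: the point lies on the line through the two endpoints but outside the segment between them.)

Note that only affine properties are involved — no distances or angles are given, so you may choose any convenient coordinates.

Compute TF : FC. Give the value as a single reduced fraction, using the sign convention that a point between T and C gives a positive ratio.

Assign B = (0, 0), C = (1, 0), J = (0, 1) — the answer is frame-independent, so this choice is without loss of generality.
1. K is the midpoint of JB ⇒ K = (0, 1/2)
2. T lies on line BJ with BT:TJ = -2:3 ⇒ T = (0, -2)
3. X lies on line CK with CX:XK = -3:5 ⇒ X = (5/2, -3/4)
4. F is where the line through X parallel to JC meets line TC ⇒ F = (5/4, 1/2)
F = T + t·(C−T) with t = 5/4, so TF:FC = t:(1−t) = 5/4:-1/4

TF:FC = -5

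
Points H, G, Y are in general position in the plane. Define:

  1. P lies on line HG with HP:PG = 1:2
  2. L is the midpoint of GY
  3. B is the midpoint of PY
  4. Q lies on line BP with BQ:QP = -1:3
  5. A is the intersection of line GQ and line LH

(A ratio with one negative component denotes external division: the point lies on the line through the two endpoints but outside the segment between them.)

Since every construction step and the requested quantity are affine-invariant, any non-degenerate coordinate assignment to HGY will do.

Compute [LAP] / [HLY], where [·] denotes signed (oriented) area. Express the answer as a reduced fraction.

Set H = (0, 0), G = (1, 0), Y = (0, 1); any affine frame gives the same invariant.
1. P lies on line HG with HP:PG = 1:2 ⇒ P = (1/3, 0)
2. L is the midpoint of GY ⇒ L = (1/2, 1/2)
3. B is the midpoint of PY ⇒ B = (1/6, 1/2)
4. Q lies on line BP with BQ:QP = -1:3 ⇒ Q = (1/12, 3/4)
5. A is the intersection of line GQ and line LH ⇒ A = (9/20, 9/20)
2·[LAP] = 1/60, 2·[HLY] = 1/2
[LAP]:[HLY] = 1/60:1/2 = 1/30

[LAP]:[HLY] = 1/30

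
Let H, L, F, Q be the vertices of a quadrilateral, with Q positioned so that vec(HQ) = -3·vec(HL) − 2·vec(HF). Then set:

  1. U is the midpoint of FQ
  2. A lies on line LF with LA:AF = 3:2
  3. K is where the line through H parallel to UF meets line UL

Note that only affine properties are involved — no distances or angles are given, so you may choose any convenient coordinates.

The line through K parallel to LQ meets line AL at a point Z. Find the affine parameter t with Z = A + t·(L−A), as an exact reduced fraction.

Choose coordinates H = (0, 0), L = (1, 0), F = (0, 1), Q = (-3, -2).
1. U is the midpoint of FQ ⇒ U = (-3/2, -1/2)
2. A lies on line LF with LA:AF = 3:2 ⇒ A = (2/5, 3/5)
3. K is where the line through H parallel to UF meets line UL ⇒ K = (-1/4, -1/4)
through K parallel to LQ: direction (-4, -2); meets AL at Z = (3/4, 1/4)
Z = A + t·(L−A) with t = 7/12

t = 7/12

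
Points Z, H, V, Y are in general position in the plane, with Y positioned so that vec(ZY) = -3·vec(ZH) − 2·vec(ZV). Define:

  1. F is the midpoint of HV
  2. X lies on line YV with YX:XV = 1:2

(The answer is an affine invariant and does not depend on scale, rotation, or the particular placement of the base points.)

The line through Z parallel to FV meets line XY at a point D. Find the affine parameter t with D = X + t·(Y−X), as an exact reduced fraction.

t = -3/2

Choose coordinates Z = (0, 0), H = (1, 0), V = (0, 1), Y = (-3, -2).
1. F is the midpoint of HV ⇒ F = (1/2, 1/2)
2. X lies on line YV with YX:XV = 1:2 ⇒ X = (-2, -1)
through Z parallel to FV: direction (-1/2, 1/2); meets XY at D = (-1/2, 1/2)
D = X + t·(Y−X) with t = -3/2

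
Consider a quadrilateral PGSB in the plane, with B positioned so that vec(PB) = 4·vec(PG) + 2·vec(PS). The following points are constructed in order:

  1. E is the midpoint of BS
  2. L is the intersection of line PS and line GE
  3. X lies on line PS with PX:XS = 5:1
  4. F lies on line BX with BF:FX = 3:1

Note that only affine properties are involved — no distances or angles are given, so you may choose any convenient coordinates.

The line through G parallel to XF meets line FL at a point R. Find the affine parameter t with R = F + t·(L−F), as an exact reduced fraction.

t = 27/56

Assign P = (0, 0), G = (1, 0), S = (0, 1), B = (4, 2) — the answer is frame-independent, so this choice is without loss of generality.
1. E is the midpoint of BS ⇒ E = (2, 3/2)
2. L is the intersection of line PS and line GE ⇒ L = (0, -3/2)
3. X lies on line PS with PX:XS = 5:1 ⇒ X = (0, 5/6)
4. F lies on line BX with BF:FX = 3:1 ⇒ F = (1, 9/8)
through G parallel to XF: direction (1, 7/24); meets FL at R = (29/56, -9/64)
R = F + t·(L−F) with t = 27/56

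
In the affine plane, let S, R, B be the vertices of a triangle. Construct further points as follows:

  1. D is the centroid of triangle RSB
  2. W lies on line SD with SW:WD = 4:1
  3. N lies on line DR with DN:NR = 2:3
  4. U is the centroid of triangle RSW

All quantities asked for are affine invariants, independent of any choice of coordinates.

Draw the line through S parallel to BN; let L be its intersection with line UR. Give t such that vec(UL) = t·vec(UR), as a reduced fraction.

t = -22/23

Work in coordinates with S = (0, 0), R = (1, 0), B = (0, 1).
1. D is the centroid of triangle RSB ⇒ D = (1/3, 1/3)
2. W lies on line SD with SW:WD = 4:1 ⇒ W = (4/15, 4/15)
3. N lies on line DR with DN:NR = 2:3 ⇒ N = (3/5, 1/5)
4. U is the centroid of triangle RSW ⇒ U = (19/45, 4/45)
through S parallel to BN: direction (3/5, -4/5); meets UR at L = (-3/23, 4/23)
L = U + t·(R−U) with t = -22/23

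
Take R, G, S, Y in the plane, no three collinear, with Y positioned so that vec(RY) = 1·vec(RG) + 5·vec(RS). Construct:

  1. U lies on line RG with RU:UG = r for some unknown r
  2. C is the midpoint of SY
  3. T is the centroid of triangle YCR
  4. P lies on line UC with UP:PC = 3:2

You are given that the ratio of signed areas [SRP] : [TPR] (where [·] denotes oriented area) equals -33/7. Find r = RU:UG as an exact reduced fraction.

r = 1/5

Choose coordinates R = (0, 0), G = (1, 0), S = (0, 1), Y = (1, 5).
1. With RU:UG = r, write λ = r/(r+1) so U = R + λ·(G−R); U is affine-linear in λ
2. C is the midpoint of SY ⇒ C = (1/2, 3)
3. T is the centroid of triangle YCR ⇒ T = (1/2, 8/3)
4. P lies on line UC with UP:PC = 3:2 ⇒ P is an affine combination of earlier points and hence also affine-linear in λ
Every point depending on U is an affine combination of U and λ-independent points, so each such coordinate is linear in λ; the λ² term in each signed area is a multiple of (G−R)×(G−R) = 0, so 2·[SRP] and 2·[TPR] are each linear in λ. Evaluating at λ=0 and λ=1:
  2·[SRP] = 2/5·λ + 3/10,   2·[TPR] = -16/15·λ + 1/10
So [SRP]:[TPR] = (2/5·λ + 3/10) / (-16/15·λ + 1/10). Setting this equal to -33/7:
  2/5·λ + 3/10 = -33/7·(-16/15·λ + 1/10)  ⇒  λ = 1/6
Then r = λ/(1−λ) = (1/6)/(5/6) = 1/5. Check: with r = 1/5, U = (1/6, 0) and [SRP]:[TPR] = -33/7 as required.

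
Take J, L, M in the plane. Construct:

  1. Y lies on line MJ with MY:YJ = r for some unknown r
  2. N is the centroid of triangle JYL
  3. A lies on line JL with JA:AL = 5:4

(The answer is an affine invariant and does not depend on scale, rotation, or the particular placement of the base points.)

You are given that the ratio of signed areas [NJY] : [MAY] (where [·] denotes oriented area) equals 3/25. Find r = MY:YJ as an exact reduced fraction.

Set J = (0, 0), L = (1, 0), M = (0, 1); any affine frame gives the same invariant.
1. With MY:YJ = r, write λ = r/(r+1) so Y = M + λ·(J−M); Y is affine-linear in λ
2. N is the centroid of triangle JYL ⇒ N is an affine combination of earlier points and hence also affine-linear in λ
3. A lies on line JL with JA:AL = 5:4 ⇒ A = (5/9, 0)
Every point depending on Y is an affine combination of Y and λ-independent points, so each such coordinate is linear in λ; the λ² term in each signed area is a multiple of (J−M)×(J−M) = 0, so 2·[NJY] and 2·[MAY] are each linear in λ. Evaluating at λ=0 and λ=1:
  2·[NJY] = 1/3·λ − 1/3,   2·[MAY] = -5/9·λ
So [NJY]:[MAY] = (1/3·λ − 1/3) / (-5/9·λ). Setting this equal to 3/25:
  1/3·λ − 1/3 = 3/25·(-5/9·λ)  ⇒  λ = 5/6
Then r = λ/(1−λ) = (5/6)/(1/6) = 5. Check: with r = 5, Y = (0, 1/6) and [NJY]:[MAY] = 3/25 as required.

r = 5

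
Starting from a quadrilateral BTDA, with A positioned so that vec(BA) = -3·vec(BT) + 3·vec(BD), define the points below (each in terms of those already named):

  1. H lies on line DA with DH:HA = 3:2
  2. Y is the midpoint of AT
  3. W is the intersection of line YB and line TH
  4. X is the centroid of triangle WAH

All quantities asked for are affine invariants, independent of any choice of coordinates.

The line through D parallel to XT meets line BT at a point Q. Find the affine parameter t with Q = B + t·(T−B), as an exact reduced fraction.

t = 178/137

Choose coordinates B = (0, 0), T = (1, 0), D = (0, 1), A = (-3, 3).
1. H lies on line DA with DH:HA = 3:2 ⇒ H = (-9/5, 11/5)
2. Y is the midpoint of AT ⇒ Y = (-1, 3/2)
3. W is the intersection of line YB and line TH ⇒ W = (-11/10, 33/20)
4. X is the centroid of triangle WAH ⇒ X = (-59/30, 137/60)
through D parallel to XT: direction (89/30, -137/60); meets BT at Q = (178/137, 0)
Q = B + t·(T−B) with t = 178/137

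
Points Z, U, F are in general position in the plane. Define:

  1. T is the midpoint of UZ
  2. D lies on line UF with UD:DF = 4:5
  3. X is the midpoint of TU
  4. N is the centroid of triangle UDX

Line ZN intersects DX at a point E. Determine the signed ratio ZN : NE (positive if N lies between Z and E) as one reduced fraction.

Work in coordinates with Z = (0, 0), U = (1, 0), F = (0, 1).
1. T is the midpoint of UZ ⇒ T = (1/2, 0)
2. D lies on line UF with UD:DF = 4:5 ⇒ D = (5/9, 4/9)
3. X is the midpoint of TU ⇒ X = (3/4, 0)
4. N is the centroid of triangle UDX ⇒ N = (83/108, 4/27)
line ZN meets DX at E = (83/120, 2/15)
N = Z + t·(E−Z) with t = 10/9, so ZN:NE = 10/9:-1/9

ZN:NE = -10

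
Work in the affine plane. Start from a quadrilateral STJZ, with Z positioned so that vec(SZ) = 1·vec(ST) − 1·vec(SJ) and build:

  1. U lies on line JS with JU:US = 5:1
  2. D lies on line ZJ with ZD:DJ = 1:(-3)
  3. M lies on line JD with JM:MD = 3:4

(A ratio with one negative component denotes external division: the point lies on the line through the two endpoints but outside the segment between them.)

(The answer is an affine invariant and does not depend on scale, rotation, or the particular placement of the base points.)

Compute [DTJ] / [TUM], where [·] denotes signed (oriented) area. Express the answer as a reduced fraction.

Assign S = (0, 0), T = (1, 0), J = (0, 1), Z = (1, -1) — the answer is frame-independent, so this choice is without loss of generality.
1. U lies on line JS with JU:US = 5:1 ⇒ U = (0, 1/6)
2. D lies on line ZJ with ZD:DJ = 1:(-3) ⇒ D = (3/2, -2)
3. M lies on line JD with JM:MD = 3:4 ⇒ M = (9/14, -2/7)
2·[DTJ] = 3/2, 2·[TUM] = 29/84
[DTJ]:[TUM] = 3/2:29/84 = 126/29

[DTJ]:[TUM] = 126/29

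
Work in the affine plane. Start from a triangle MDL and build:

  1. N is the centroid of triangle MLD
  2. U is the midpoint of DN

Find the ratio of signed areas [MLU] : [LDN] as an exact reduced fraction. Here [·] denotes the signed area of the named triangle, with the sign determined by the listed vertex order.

[MLU]:[LDN] = 2

Work in coordinates with M = (0, 0), D = (1, 0), L = (0, 1).
1. N is the centroid of triangle MLD ⇒ N = (1/3, 1/3)
2. U is the midpoint of DN ⇒ U = (2/3, 1/6)
2·[MLU] = -2/3, 2·[LDN] = -1/3
[MLU]:[LDN] = -2/3:-1/3 = 2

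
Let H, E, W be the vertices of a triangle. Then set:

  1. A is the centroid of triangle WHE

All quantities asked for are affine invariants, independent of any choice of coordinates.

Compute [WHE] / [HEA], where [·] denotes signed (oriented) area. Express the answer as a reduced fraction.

[WHE]:[HEA] = 3

Assign H = (0, 0), E = (1, 0), W = (0, 1) — the answer is frame-independent, so this choice is without loss of generality.
1. A is the centroid of triangle WHE ⇒ A = (1/3, 1/3)
2·[WHE] = 1, 2·[HEA] = 1/3
[WHE]:[HEA] = 1:1/3 = 3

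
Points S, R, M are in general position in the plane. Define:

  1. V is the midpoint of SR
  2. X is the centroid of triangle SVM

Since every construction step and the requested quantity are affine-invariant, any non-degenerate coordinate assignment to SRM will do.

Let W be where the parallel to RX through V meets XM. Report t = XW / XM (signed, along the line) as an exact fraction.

Choose coordinates S = (0, 0), R = (1, 0), M = (0, 1).
1. V is the midpoint of SR ⇒ V = (1/2, 0)
2. X is the centroid of triangle SVM ⇒ X = (1/6, 1/3)
through V parallel to RX: direction (-5/6, 1/3); meets XM at W = (2/9, 1/9)
W = X + t·(M−X) with t = -1/3

t = -1/3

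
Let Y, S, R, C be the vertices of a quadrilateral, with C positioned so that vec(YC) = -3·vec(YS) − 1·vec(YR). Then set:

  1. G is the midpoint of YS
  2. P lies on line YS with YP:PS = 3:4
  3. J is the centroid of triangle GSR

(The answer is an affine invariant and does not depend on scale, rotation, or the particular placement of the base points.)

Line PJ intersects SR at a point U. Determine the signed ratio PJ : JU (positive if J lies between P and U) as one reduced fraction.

PJ:JU = 17/7

Assign Y = (0, 0), S = (1, 0), R = (0, 1), C = (-3, -1) — the answer is frame-independent, so this choice is without loss of generality.
1. G is the midpoint of YS ⇒ G = (1/2, 0)
2. P lies on line YS with YP:PS = 3:4 ⇒ P = (3/7, 0)
3. J is the centroid of triangle GSR ⇒ J = (1/2, 1/3)
line PJ meets SR at U = (9/17, 8/17)
J = P + t·(U−P) with t = 17/24, so PJ:JU = 17/24:7/24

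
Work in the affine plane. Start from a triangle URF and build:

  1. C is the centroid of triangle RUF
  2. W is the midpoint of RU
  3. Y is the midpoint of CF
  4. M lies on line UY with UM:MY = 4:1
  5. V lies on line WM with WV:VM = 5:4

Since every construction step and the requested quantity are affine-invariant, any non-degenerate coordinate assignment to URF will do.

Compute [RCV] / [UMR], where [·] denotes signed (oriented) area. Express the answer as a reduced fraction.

[RCV]:[UMR] = -5/72

Work in coordinates with U = (0, 0), R = (1, 0), F = (0, 1).
1. C is the centroid of triangle RUF ⇒ C = (1/3, 1/3)
2. W is the midpoint of RU ⇒ W = (1/2, 0)
3. Y is the midpoint of CF ⇒ Y = (1/6, 2/3)
4. M lies on line UY with UM:MY = 4:1 ⇒ M = (2/15, 8/15)
5. V lies on line WM with WV:VM = 5:4 ⇒ V = (8/27, 8/27)
2·[RCV] = 1/27, 2·[UMR] = -8/15
[RCV]:[UMR] = 1/27:-8/15 = -5/72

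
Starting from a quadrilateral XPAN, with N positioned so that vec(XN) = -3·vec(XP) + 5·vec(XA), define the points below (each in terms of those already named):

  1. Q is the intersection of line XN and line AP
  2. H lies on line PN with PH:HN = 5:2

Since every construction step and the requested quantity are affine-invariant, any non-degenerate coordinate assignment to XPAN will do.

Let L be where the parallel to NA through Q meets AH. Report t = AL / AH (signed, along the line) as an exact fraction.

t = -21/4

Set X = (0, 0), P = (1, 0), A = (0, 1), N = (-3, 5); any affine frame gives the same invariant.
1. Q is the intersection of line XN and line AP ⇒ Q = (-3/2, 5/2)
2. H lies on line PN with PH:HN = 5:2 ⇒ H = (-13/7, 25/7)
through Q parallel to NA: direction (3, -4); meets AH at L = (39/4, -25/2)
L = A + t·(H−A) with t = -21/4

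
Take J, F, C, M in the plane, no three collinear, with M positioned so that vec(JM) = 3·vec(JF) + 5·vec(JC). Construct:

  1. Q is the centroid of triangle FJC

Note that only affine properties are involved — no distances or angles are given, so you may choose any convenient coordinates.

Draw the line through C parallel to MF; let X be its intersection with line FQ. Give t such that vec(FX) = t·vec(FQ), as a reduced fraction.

Choose coordinates J = (0, 0), F = (1, 0), C = (0, 1), M = (3, 5).
1. Q is the centroid of triangle FJC ⇒ Q = (1/3, 1/3)
through C parallel to MF: direction (-2, -5); meets FQ at X = (-1/6, 7/12)
X = F + t·(Q−F) with t = 7/4

t = 7/4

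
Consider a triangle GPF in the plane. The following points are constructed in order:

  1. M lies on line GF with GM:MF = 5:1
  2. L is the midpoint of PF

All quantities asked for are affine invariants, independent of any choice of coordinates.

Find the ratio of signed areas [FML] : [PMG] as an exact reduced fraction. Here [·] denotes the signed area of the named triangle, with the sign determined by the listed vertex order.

[FML]:[PMG] = 1/10

Choose coordinates G = (0, 0), P = (1, 0), F = (0, 1).
1. M lies on line GF with GM:MF = 5:1 ⇒ M = (0, 5/6)
2. L is the midpoint of PF ⇒ L = (1/2, 1/2)
2·[FML] = 1/12, 2·[PMG] = 5/6
[FML]:[PMG] = 1/12:5/6 = 1/10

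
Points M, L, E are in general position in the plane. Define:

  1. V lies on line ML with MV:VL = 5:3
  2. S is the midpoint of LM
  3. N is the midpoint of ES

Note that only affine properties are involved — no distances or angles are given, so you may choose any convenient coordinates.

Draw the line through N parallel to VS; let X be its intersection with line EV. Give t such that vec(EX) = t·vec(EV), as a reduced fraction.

Choose coordinates M = (0, 0), L = (1, 0), E = (0, 1).
1. V lies on line ML with MV:VL = 5:3 ⇒ V = (5/8, 0)
2. S is the midpoint of LM ⇒ S = (1/2, 0)
3. N is the midpoint of ES ⇒ N = (1/4, 1/2)
through N parallel to VS: direction (-1/8, 0); meets EV at X = (5/16, 1/2)
X = E + t·(V−E) with t = 1/2

t = 1/2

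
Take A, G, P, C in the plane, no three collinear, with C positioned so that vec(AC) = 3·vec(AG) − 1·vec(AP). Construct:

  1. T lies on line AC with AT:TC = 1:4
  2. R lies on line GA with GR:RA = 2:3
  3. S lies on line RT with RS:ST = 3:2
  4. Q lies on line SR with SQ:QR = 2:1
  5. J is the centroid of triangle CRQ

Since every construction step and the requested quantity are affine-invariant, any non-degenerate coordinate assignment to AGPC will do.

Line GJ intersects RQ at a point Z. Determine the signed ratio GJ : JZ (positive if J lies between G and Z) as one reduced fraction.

Assign A = (0, 0), G = (1, 0), P = (0, 1), C = (3, -1) — the answer is frame-independent, so this choice is without loss of generality.
1. T lies on line AC with AT:TC = 1:4 ⇒ T = (3/5, -1/5)
2. R lies on line GA with GR:RA = 2:3 ⇒ R = (3/5, 0)
3. S lies on line RT with RS:ST = 3:2 ⇒ S = (3/5, -3/25)
4. Q lies on line SR with SQ:QR = 2:1 ⇒ Q = (3/5, -1/25)
5. J is the centroid of triangle CRQ ⇒ J = (7/5, -26/75)
line GJ meets RQ at Z = (3/5, 26/75)
J = G + t·(Z−G) with t = -1, so GJ:JZ = -1:2

GJ:JZ = -1/2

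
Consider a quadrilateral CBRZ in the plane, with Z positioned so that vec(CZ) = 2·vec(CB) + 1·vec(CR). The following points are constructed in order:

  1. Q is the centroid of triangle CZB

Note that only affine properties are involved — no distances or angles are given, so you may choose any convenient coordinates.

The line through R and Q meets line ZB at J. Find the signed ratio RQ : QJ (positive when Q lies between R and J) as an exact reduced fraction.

Choose coordinates C = (0, 0), B = (1, 0), R = (0, 1), Z = (2, 1).
1. Q is the centroid of triangle CZB ⇒ Q = (1, 1/3)
line RQ meets ZB at J = (6/5, 1/5)
Q = R + t·(J−R) with t = 5/6, so RQ:QJ = 5/6:1/6

RQ:QJ = 5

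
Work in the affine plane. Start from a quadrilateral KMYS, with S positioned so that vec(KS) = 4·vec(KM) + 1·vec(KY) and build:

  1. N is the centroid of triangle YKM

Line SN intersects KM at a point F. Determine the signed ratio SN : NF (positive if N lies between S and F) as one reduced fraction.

Work in coordinates with K = (0, 0), M = (1, 0), Y = (0, 1), S = (4, 1).
1. N is the centroid of triangle YKM ⇒ N = (1/3, 1/3)
line SN meets KM at F = (-3/2, 0)
N = S + t·(F−S) with t = 2/3, so SN:NF = 2/3:1/3

SN:NF = 2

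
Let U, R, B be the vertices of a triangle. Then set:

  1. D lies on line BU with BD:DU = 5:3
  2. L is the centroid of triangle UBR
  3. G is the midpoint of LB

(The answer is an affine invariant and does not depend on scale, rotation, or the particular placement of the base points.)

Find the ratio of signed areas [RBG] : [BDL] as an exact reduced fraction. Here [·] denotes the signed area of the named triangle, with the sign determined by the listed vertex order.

[RBG]:[BDL] = 4/5

Assign U = (0, 0), R = (1, 0), B = (0, 1) — the answer is frame-independent, so this choice is without loss of generality.
1. D lies on line BU with BD:DU = 5:3 ⇒ D = (0, 3/8)
2. L is the centroid of triangle UBR ⇒ L = (1/3, 1/3)
3. G is the midpoint of LB ⇒ G = (1/6, 2/3)
2·[RBG] = 1/6, 2·[BDL] = 5/24
[RBG]:[BDL] = 1/6:5/24 = 4/5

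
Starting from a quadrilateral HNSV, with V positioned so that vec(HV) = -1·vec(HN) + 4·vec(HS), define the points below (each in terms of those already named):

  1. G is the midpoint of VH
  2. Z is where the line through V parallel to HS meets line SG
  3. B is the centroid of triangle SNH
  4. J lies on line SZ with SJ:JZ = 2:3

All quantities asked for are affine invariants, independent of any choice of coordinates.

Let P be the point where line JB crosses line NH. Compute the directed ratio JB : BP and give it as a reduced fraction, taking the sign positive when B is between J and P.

Assign H = (0, 0), N = (1, 0), S = (0, 1), V = (-1, 4) — the answer is frame-independent, so this choice is without loss of generality.
1. G is the midpoint of VH ⇒ G = (-1/2, 2)
2. Z is where the line through V parallel to HS meets line SG ⇒ Z = (-1, 3)
3. B is the centroid of triangle SNH ⇒ B = (1/3, 1/3)
4. J lies on line SZ with SJ:JZ = 2:3 ⇒ J = (-2/5, 9/5)
line JB meets NH at P = (1/2, 0)
B = J + t·(P−J) with t = 22/27, so JB:BP = 22/27:5/27

JB:BP = 22/5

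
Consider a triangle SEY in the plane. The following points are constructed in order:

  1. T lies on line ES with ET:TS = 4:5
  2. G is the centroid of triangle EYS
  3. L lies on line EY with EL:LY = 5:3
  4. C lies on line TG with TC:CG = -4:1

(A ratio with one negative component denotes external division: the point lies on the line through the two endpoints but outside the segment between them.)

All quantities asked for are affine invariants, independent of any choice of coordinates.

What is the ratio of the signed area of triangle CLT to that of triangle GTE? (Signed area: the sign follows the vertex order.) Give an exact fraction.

[CLT]:[GTE] = -17/24

Assign S = (0, 0), E = (1, 0), Y = (0, 1) — the answer is frame-independent, so this choice is without loss of generality.
1. T lies on line ES with ET:TS = 4:5 ⇒ T = (5/9, 0)
2. G is the centroid of triangle EYS ⇒ G = (1/3, 1/3)
3. L lies on line EY with EL:LY = 5:3 ⇒ L = (3/8, 5/8)
4. C lies on line TG with TC:CG = -4:1 ⇒ C = (7/27, 4/9)
2·[CLT] = -17/162, 2·[GTE] = 4/27
[CLT]:[GTE] = -17/162:4/27 = -17/24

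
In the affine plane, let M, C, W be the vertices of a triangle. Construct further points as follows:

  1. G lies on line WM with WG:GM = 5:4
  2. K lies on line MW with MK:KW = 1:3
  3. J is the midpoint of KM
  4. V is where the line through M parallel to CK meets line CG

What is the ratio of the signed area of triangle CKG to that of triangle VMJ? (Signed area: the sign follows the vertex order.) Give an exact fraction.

Assign M = (0, 0), C = (1, 0), W = (0, 1) — the answer is frame-independent, so this choice is without loss of generality.
1. G lies on line WM with WG:GM = 5:4 ⇒ G = (0, 4/9)
2. K lies on line MW with MK:KW = 1:3 ⇒ K = (0, 1/4)
3. J is the midpoint of KM ⇒ J = (0, 1/8)
4. V is where the line through M parallel to CK meets line CG ⇒ V = (16/7, -4/7)
2·[CKG] = -7/36, 2·[VMJ] = -2/7
[CKG]:[VMJ] = -7/36:-2/7 = 49/72

[CKG]:[VMJ] = 49/72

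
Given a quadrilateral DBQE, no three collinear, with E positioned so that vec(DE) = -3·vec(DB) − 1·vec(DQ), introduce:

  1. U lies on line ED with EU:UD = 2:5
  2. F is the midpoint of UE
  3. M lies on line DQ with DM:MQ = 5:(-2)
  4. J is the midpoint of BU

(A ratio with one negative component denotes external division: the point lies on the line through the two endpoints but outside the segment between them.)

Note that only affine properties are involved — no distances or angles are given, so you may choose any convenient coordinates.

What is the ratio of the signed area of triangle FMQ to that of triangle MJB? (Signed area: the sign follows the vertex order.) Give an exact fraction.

Work in coordinates with D = (0, 0), B = (1, 0), Q = (0, 1), E = (-3, -1).
1. U lies on line ED with EU:UD = 2:5 ⇒ U = (-15/7, -5/7)
2. F is the midpoint of UE ⇒ F = (-18/7, -6/7)
3. M lies on line DQ with DM:MQ = 5:(-2) ⇒ M = (0, 5/3)
4. J is the midpoint of BU ⇒ J = (-4/7, -5/14)
2·[FMQ] = -12/7, 2·[MJB] = 125/42
[FMQ]:[MJB] = -12/7:125/42 = -72/125

[FMQ]:[MJB] = -72/125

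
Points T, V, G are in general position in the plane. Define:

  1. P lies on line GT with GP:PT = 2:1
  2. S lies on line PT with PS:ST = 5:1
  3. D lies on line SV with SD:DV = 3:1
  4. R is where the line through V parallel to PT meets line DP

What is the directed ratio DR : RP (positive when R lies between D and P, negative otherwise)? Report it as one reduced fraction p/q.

DR:RP = -1/4

Choose coordinates T = (0, 0), V = (1, 0), G = (0, 1).
1. P lies on line GT with GP:PT = 2:1 ⇒ P = (0, 1/3)
2. S lies on line PT with PS:ST = 5:1 ⇒ S = (0, 1/18)
3. D lies on line SV with SD:DV = 3:1 ⇒ D = (3/4, 1/72)
4. R is where the line through V parallel to PT meets line DP ⇒ R = (1, -5/54)
R = D + t·(P−D) with t = -1/3, so DR:RP = t:(1−t) = -1/3:4/3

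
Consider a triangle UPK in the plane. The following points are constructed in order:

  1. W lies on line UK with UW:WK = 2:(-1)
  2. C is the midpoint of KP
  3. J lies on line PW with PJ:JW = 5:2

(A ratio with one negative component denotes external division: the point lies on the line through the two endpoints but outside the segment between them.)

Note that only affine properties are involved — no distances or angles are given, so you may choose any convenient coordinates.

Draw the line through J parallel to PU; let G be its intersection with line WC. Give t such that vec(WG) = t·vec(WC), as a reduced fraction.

Choose coordinates U = (0, 0), P = (1, 0), K = (0, 1).
1. W lies on line UK with UW:WK = 2:(-1) ⇒ W = (0, 2)
2. C is the midpoint of KP ⇒ C = (1/2, 1/2)
3. J lies on line PW with PJ:JW = 5:2 ⇒ J = (2/7, 10/7)
through J parallel to PU: direction (-1, 0); meets WC at G = (4/21, 10/7)
G = W + t·(C−W) with t = 8/21

t = 8/21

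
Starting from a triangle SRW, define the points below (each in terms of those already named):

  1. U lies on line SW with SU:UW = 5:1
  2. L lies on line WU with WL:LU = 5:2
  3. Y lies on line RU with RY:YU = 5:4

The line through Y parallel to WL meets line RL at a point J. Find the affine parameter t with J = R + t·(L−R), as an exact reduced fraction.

t = 5/9

Choose coordinates S = (0, 0), R = (1, 0), W = (0, 1).
1. U lies on line SW with SU:UW = 5:1 ⇒ U = (0, 5/6)
2. L lies on line WU with WL:LU = 5:2 ⇒ L = (0, 37/42)
3. Y lies on line RU with RY:YU = 5:4 ⇒ Y = (4/9, 25/54)
through Y parallel to WL: direction (0, -5/42); meets RL at J = (4/9, 185/378)
J = R + t·(L−R) with t = 5/9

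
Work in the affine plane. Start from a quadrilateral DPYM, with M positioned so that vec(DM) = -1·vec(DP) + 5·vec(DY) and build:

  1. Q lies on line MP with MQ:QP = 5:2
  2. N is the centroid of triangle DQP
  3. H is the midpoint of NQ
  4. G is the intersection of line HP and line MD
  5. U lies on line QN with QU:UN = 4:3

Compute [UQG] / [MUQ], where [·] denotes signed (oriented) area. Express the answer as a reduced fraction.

Choose coordinates D = (0, 0), P = (1, 0), Y = (0, 1), M = (-1, 5).
1. Q lies on line MP with MQ:QP = 5:2 ⇒ Q = (3/7, 10/7)
2. N is the centroid of triangle DQP ⇒ N = (10/21, 10/21)
3. H is the midpoint of NQ ⇒ H = (19/42, 20/21)
4. G is the intersection of line HP and line MD ⇒ G = (-8/15, 8/3)
5. U lies on line QN with QU:UN = 4:3 ⇒ U = (67/147, 130/147)
2·[UQG] = 24/49, 2·[MUQ] = 100/147
[UQG]:[MUQ] = 24/49:100/147 = 18/25

[UQG]:[MUQ] = 18/25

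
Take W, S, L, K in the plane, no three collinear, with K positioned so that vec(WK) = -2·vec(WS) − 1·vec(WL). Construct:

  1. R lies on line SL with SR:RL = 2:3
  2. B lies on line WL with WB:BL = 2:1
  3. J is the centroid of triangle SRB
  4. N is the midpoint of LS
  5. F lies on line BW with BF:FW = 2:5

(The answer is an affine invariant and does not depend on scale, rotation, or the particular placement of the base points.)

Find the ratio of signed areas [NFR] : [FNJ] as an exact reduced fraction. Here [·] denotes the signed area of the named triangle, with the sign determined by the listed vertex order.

Work in coordinates with W = (0, 0), S = (1, 0), L = (0, 1), K = (-2, -1).
1. R lies on line SL with SR:RL = 2:3 ⇒ R = (3/5, 2/5)
2. B lies on line WL with WB:BL = 2:1 ⇒ B = (0, 2/3)
3. J is the centroid of triangle SRB ⇒ J = (8/15, 16/45)
4. N is the midpoint of LS ⇒ N = (1/2, 1/2)
5. F lies on line BW with BF:FW = 2:5 ⇒ F = (0, 10/21)
2·[NFR] = 11/210, 2·[FNJ] = -23/315
[NFR]:[FNJ] = 11/210:-23/315 = -33/46

[NFR]:[FNJ] = -33/46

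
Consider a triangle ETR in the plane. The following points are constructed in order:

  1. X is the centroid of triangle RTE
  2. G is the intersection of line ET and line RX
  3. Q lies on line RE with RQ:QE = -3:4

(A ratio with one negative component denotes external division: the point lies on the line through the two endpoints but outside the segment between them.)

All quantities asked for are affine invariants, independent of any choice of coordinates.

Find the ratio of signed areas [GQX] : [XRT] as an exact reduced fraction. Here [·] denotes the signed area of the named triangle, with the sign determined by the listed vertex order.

[GQX]:[XRT] = -3/2

Set E = (0, 0), T = (1, 0), R = (0, 1); any affine frame gives the same invariant.
1. X is the centroid of triangle RTE ⇒ X = (1/3, 1/3)
2. G is the intersection of line ET and line RX ⇒ G = (1/2, 0)
3. Q lies on line RE with RQ:QE = -3:4 ⇒ Q = (0, 4)
2·[GQX] = 1/2, 2·[XRT] = -1/3
[GQX]:[XRT] = 1/2:-1/3 = -3/2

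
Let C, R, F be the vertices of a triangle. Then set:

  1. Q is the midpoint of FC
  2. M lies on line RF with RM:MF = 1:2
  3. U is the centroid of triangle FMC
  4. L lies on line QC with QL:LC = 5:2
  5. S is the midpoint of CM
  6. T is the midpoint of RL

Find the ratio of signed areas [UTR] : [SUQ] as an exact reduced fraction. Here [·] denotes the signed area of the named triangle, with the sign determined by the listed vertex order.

[UTR]:[SUQ] = 3

Choose coordinates C = (0, 0), R = (1, 0), F = (0, 1).
1. Q is the midpoint of FC ⇒ Q = (0, 1/2)
2. M lies on line RF with RM:MF = 1:2 ⇒ M = (2/3, 1/3)
3. U is the centroid of triangle FMC ⇒ U = (2/9, 4/9)
4. L lies on line QC with QL:LC = 5:2 ⇒ L = (0, 1/7)
5. S is the midpoint of CM ⇒ S = (1/3, 1/6)
6. T is the midpoint of RL ⇒ T = (1/2, 1/14)
2·[UTR] = 1/6, 2·[SUQ] = 1/18
[UTR]:[SUQ] = 1/6:1/18 = 3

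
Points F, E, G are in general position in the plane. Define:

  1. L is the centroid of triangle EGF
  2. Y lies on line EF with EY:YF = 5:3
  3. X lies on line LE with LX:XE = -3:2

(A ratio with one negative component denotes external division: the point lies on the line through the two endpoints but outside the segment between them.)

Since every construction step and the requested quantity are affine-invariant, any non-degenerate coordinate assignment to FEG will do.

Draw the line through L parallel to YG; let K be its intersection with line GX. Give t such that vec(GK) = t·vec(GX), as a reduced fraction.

Work in coordinates with F = (0, 0), E = (1, 0), G = (0, 1).
1. L is the centroid of triangle EGF ⇒ L = (1/3, 1/3)
2. Y lies on line EF with EY:YF = 5:3 ⇒ Y = (3/8, 0)
3. X lies on line LE with LX:XE = -3:2 ⇒ X = (7/3, -2/3)
through L parallel to YG: direction (-3/8, 1); meets GX at K = (14/123, 113/123)
K = G + t·(X−G) with t = 2/41

t = 2/41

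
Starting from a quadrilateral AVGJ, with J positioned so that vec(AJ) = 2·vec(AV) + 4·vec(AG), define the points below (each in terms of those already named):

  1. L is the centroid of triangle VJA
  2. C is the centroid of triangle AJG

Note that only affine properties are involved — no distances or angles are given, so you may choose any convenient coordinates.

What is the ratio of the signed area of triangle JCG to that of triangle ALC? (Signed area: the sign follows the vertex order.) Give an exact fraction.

[JCG]:[ALC] = -6/7

Set A = (0, 0), V = (1, 0), G = (0, 1), J = (2, 4); any affine frame gives the same invariant.
1. L is the centroid of triangle VJA ⇒ L = (1, 4/3)
2. C is the centroid of triangle AJG ⇒ C = (2/3, 5/3)
2·[JCG] = -2/3, 2·[ALC] = 7/9
[JCG]:[ALC] = -2/3:7/9 = -6/7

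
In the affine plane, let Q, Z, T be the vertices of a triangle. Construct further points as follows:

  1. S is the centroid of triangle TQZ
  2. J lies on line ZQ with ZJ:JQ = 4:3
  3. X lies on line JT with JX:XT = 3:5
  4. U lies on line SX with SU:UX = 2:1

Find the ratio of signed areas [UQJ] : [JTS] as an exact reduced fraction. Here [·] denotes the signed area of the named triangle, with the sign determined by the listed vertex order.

Choose coordinates Q = (0, 0), Z = (1, 0), T = (0, 1).
1. S is the centroid of triangle TQZ ⇒ S = (1/3, 1/3)
2. J lies on line ZQ with ZJ:JQ = 4:3 ⇒ J = (3/7, 0)
3. X lies on line JT with JX:XT = 3:5 ⇒ X = (15/56, 3/8)
4. U lies on line SX with SU:UX = 2:1 ⇒ U = (73/252, 13/36)
2·[UQJ] = 13/84, 2·[JTS] = -1/21
[UQJ]:[JTS] = 13/84:-1/21 = -13/4

[UQJ]:[JTS] = -13/4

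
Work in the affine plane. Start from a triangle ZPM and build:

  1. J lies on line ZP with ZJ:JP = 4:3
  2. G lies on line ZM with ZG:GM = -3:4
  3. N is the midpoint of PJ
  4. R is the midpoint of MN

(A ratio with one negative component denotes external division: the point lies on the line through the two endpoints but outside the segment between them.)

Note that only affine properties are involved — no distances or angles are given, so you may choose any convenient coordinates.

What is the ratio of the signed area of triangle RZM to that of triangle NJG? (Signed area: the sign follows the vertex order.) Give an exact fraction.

Assign Z = (0, 0), P = (1, 0), M = (0, 1) — the answer is frame-independent, so this choice is without loss of generality.
1. J lies on line ZP with ZJ:JP = 4:3 ⇒ J = (4/7, 0)
2. G lies on line ZM with ZG:GM = -3:4 ⇒ G = (0, -3)
3. N is the midpoint of PJ ⇒ N = (11/14, 0)
4. R is the midpoint of MN ⇒ R = (11/28, 1/2)
2·[RZM] = -11/28, 2·[NJG] = 9/14
[RZM]:[NJG] = -11/28:9/14 = -11/18

[RZM]:[NJG] = -11/18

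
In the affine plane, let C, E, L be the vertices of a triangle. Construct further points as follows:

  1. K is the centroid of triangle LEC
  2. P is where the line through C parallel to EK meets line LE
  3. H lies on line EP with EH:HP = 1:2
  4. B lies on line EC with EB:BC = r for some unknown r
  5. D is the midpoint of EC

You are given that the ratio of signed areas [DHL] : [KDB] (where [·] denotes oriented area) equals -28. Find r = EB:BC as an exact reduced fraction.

Assign C = (0, 0), E = (1, 0), L = (0, 1) — the answer is frame-independent, so this choice is without loss of generality.
1. K is the centroid of triangle LEC ⇒ K = (1/3, 1/3)
2. P is where the line through C parallel to EK meets line LE ⇒ P = (2, -1)
3. H lies on line EP with EH:HP = 1:2 ⇒ H = (4/3, -1/3)
4. With EB:BC = r, write λ = r/(r+1) so B = E + λ·(C−E); B is affine-linear in λ
5. D is the midpoint of EC ⇒ D = (1/2, 0)
Every point depending on B is an affine combination of B and λ-independent points, so each such coordinate is linear in λ; the λ² term in each signed area is a multiple of (C−E)×(C−E) = 0, so 2·[DHL] and 2·[KDB] are each linear in λ. Evaluating at λ=0 and λ=1:
  2·[DHL] = 2/3,   2·[KDB] = -1/3·λ + 1/6
So [DHL]:[KDB] = (2/3) / (-1/3·λ + 1/6). Setting this equal to -28:
  2/3 = -28·(-1/3·λ + 1/6)  ⇒  λ = 4/7
Then r = λ/(1−λ) = (4/7)/(3/7) = 4/3. Check: with r = 4/3, B = (3/7, 0) and [DHL]:[KDB] = -28 as required.

r = 4/3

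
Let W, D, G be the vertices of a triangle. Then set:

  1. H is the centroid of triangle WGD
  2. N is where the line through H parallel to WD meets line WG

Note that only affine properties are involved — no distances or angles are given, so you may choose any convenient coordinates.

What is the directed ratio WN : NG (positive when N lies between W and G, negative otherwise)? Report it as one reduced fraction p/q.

Set W = (0, 0), D = (1, 0), G = (0, 1); any affine frame gives the same invariant.
1. H is the centroid of triangle WGD ⇒ H = (1/3, 1/3)
2. N is where the line through H parallel to WD meets line WG ⇒ N = (0, 1/3)
N = W + t·(G−W) with t = 1/3, so WN:NG = t:(1−t) = 1/3:2/3

WN:NG = 1/2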